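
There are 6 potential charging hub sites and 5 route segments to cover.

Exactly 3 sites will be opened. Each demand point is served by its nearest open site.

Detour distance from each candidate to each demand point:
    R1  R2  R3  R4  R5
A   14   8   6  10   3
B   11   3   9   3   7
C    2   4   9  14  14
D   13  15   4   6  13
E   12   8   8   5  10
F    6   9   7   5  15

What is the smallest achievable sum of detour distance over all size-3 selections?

Open {A, B, C}.
  R1→C 2, R2→B 3, R3→A 6, R4→B 3, R5→A 3  ⇒ total 17.
Compare {A, C, D}: total 19.
Compare {B, C, D}: total 19.
No size-3 selection does better; minimum is 17.

17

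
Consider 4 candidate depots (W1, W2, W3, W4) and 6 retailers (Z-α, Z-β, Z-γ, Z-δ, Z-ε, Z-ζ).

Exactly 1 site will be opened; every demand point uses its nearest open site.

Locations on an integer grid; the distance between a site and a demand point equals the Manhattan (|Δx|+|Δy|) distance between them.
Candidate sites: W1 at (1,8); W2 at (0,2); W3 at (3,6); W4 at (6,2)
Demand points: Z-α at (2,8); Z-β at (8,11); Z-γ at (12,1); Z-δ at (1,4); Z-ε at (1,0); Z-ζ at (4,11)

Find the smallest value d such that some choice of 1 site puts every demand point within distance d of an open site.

Open {W4}.
  Farthest demand point is Z-β at distance 11 (to W4); all others are ≤ 11.
With {W3} the worst case is 14.
With {W2} the worst case is 17.
No size-1 selection achieves below 11.

11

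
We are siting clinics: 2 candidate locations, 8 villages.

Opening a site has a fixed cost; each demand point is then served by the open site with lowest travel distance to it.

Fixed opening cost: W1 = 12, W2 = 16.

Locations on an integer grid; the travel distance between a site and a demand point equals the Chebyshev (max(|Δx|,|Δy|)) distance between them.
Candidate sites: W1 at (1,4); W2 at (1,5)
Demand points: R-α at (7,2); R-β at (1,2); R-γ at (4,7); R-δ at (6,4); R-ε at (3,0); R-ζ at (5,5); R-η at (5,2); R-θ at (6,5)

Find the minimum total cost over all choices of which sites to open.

45

Open {W1}: assign each demand point to its cheapest open site.
  R-α→W1 6, R-β→W1 2, R-γ→W1 3, R-δ→W1 5, R-ε→W1 4, R-ζ→W1 4, R-η→W1 4, R-θ→W1 5
  travel distance 33, fixed 12 → total 45.
Compare {W2}: travel distance 35 + fixed 16 = 51.
Compare {W1, W2}: travel distance 33 + fixed 28 = 61.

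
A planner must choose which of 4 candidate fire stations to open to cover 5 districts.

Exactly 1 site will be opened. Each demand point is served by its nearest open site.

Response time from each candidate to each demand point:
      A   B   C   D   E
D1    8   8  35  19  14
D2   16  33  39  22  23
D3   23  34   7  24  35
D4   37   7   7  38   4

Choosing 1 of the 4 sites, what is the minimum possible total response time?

Open {D1}.
  A→D1 8, B→D1 8, C→D1 35, D→D1 19, E→D1 14  ⇒ total 84.
Compare {D4}: total 93.
Compare {D3}: total 123.
No size-1 selection does better; minimum is 84.

84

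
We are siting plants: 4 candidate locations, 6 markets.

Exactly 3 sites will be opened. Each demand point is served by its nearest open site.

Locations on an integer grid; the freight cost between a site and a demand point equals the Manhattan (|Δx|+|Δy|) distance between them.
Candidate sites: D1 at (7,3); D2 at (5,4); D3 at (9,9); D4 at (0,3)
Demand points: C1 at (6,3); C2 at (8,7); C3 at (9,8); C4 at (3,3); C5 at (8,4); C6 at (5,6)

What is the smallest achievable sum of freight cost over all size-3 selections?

Open {D1, D2, D3}.
  C1→D1 1, C2→D3 3, C3→D3 1, C4→D2 3, C5→D1 2, C6→D2 2  ⇒ total 12.
Compare {D2, D3, D4}: total 14.
Compare {D1, D3, D4}: total 15.
No size-3 selection does better; minimum is 12.

12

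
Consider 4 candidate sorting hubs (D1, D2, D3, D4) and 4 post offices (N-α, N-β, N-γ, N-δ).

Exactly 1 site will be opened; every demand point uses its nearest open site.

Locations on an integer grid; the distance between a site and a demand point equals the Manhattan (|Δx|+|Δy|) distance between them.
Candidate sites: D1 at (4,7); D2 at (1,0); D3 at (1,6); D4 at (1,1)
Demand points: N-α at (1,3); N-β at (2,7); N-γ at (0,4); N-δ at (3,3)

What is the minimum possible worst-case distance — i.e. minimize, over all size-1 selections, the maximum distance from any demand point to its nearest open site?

5

Open {D3}.
  Farthest demand point is N-δ at distance 5 (to D3); all others are ≤ 5.
With {D1} the worst case is 7.
With {D4} the worst case is 7.
No size-1 selection achieves below 5.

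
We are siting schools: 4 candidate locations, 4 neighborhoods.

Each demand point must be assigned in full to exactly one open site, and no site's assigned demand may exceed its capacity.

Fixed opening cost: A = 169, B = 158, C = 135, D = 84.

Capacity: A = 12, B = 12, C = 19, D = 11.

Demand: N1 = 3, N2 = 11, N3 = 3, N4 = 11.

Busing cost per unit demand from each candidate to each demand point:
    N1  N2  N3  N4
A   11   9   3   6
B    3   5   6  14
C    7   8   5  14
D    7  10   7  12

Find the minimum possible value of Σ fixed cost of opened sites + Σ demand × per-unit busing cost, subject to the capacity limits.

475

Open {C, D}; cheapest assignment that respects the capacities:
  C (cap 19, load 17): N1, N2, N3 — cost 3×7 + 11×8 + 3×5 = 124
  D (cap 11, load 11): N4 — cost 11×12 = 132
  Shipping 256, fixed 219 → total 475.
  Any other capacity-feasible assignment to {C, D} ships for at least 256.
Compare {A, C}: its best feasible assignment gives total 494.
Compare {B, C}: its best feasible assignment gives total 538.
Every other set of open sites that can feasibly serve all demand totals ≥ 494 even under its best assignment. Minimum: 475.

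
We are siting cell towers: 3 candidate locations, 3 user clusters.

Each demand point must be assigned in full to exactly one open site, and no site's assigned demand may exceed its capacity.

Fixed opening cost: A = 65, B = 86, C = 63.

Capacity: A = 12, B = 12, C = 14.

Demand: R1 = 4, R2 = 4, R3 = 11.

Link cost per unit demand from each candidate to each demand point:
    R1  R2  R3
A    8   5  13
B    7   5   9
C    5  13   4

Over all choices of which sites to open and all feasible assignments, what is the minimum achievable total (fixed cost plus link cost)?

224

Open {A, C}; cheapest assignment that respects the capacities:
  A (cap 12, load 8): R1, R2 — cost 4×8 + 4×5 = 52
  C (cap 14, load 11): R3 — cost 11×4 = 44
  Shipping 96, fixed 128 → total 224.
  Any other capacity-feasible assignment to {A, C} ships for at least 96.
Compare {B, C}: its best feasible assignment gives total 241.
Compare {A, B}: its best feasible assignment gives total 302.
Every other set of open sites that can feasibly serve all demand totals ≥ 241 even under its best assignment. Minimum: 224.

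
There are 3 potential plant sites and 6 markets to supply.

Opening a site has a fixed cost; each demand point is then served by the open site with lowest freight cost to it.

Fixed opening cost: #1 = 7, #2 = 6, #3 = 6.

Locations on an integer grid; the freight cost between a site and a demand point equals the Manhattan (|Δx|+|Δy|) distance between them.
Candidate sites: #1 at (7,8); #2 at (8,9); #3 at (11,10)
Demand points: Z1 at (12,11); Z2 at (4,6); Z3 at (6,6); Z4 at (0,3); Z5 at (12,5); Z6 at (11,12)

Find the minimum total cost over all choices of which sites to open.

Open {#1, #3}: assign each demand point to its cheapest open site.
  Z1→#3 2, Z2→#1 5, Z3→#1 3, Z4→#1 12, Z5→#3 6, Z6→#3 2
  freight cost 30, fixed 13 → total 43.
Compare {#2, #3}: freight cost 36 + fixed 12 = 48.
Compare {#1, #2, #3}: freight cost 30 + fixed 19 = 49.
Compare {#1}: freight cost 44 + fixed 7 = 51.
All other subsets cost ≥ 48. Minimum total cost: 43.

43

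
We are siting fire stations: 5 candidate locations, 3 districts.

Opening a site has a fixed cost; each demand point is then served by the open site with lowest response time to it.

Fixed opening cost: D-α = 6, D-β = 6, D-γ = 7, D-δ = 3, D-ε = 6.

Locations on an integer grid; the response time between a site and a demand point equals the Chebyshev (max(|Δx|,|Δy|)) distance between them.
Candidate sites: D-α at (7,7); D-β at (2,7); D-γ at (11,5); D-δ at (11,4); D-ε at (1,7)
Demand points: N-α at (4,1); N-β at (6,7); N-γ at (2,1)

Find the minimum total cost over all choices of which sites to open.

19

Open {D-α}: assign each demand point to its cheapest open site.
  N-α→D-α 6, N-β→D-α 1, N-γ→D-α 6
  response time 13, fixed 6 → total 19.
Compare {D-β}: response time 16 + fixed 6 = 22.
Compare {D-α, D-δ}: response time 13 + fixed 9 = 22.
Compare {D-ε}: response time 17 + fixed 6 = 23.
All other subsets cost ≥ 22. Minimum total cost: 19.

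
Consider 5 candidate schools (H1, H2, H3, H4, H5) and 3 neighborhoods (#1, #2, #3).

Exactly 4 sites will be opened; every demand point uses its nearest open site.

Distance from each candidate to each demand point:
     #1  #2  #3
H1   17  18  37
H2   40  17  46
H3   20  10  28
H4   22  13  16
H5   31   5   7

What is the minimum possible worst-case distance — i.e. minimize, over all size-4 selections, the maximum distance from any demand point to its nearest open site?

17

Open {H1, H2, H3, H4}.
  Farthest demand point is #1 at distance 17 (to H1); all others are ≤ 17.
With {H1, H2, H3, H5} the worst case is 17.
With {H1, H2, H4, H5} the worst case is 17.
No size-4 selection achieves below 17.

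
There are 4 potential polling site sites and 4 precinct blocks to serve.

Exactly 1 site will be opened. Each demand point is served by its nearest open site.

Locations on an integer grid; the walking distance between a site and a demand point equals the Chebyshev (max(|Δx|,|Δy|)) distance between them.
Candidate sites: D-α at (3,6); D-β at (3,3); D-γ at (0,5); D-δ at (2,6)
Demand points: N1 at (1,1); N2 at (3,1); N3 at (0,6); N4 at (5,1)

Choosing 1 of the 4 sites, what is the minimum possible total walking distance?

9

Open {D-β}.
  N1→D-β 2, N2→D-β 2, N3→D-β 3, N4→D-β 2  ⇒ total 9.
Compare {D-γ}: total 14.
Compare {D-δ}: total 17.
No size-1 selection does better; minimum is 9.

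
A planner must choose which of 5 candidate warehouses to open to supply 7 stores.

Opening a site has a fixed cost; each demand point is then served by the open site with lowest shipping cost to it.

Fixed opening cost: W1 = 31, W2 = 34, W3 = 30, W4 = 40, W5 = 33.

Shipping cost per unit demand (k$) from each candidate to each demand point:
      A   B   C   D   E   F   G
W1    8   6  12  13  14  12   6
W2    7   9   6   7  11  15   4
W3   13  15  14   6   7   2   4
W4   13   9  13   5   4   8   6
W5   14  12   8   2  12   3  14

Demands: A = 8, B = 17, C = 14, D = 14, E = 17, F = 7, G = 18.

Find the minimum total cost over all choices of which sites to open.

Open {W1, W2, W4, W5}: assign each demand point to its cheapest open site.
  A→W2 8×7=56, B→W1 17×6=102, C→W2 14×6=84, D→W5 14×2=28, E→W4 17×4=68, F→W5 7×3=21, G→W2 18×4=72
  shipping cost 431, fixed 138 → total 569.
Compare {W2, W4, W5}: shipping cost 482 + fixed 107 = 589.
Compare {W1, W2, W3, W4, W5}: shipping cost 424 + fixed 168 = 592.
Compare {W1, W3, W4, W5}: shipping cost 460 + fixed 134 = 594.
All other subsets cost ≥ 589. Minimum total cost: 569.

569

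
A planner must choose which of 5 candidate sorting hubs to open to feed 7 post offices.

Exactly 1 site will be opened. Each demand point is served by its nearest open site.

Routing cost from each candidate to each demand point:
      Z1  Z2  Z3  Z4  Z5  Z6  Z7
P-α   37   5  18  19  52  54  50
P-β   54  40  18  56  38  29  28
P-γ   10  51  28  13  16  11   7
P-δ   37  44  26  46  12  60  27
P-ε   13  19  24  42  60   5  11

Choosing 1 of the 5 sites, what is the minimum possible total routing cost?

136

Open {P-γ}.
  Z1→P-γ 10, Z2→P-γ 51, Z3→P-γ 28, Z4→P-γ 13, Z5→P-γ 16, Z6→P-γ 11, Z7→P-γ 7  ⇒ total 136.
Compare {P-ε}: total 174.
Compare {P-α}: total 235.
No size-1 selection does better; minimum is 136.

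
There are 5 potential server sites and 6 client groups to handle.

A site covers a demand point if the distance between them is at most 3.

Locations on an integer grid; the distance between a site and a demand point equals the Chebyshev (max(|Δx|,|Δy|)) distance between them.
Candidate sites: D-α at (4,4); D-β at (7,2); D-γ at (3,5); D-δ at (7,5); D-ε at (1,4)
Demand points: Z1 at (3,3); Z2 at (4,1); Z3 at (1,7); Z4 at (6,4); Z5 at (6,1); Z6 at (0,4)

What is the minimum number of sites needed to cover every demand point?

2

Coverage sets (demand points within 3 of each site):
  D-α: {Z1, Z2, Z3, Z4, Z5}
  D-β: {Z2, Z4, Z5}
  D-γ: {Z1, Z3, Z4, Z6}
  D-δ: {Z4}
  D-ε: {Z1, Z2, Z3, Z6}
No single site covers all 6 demand points.
But {D-α, D-γ} covers everything, so the minimum is 2.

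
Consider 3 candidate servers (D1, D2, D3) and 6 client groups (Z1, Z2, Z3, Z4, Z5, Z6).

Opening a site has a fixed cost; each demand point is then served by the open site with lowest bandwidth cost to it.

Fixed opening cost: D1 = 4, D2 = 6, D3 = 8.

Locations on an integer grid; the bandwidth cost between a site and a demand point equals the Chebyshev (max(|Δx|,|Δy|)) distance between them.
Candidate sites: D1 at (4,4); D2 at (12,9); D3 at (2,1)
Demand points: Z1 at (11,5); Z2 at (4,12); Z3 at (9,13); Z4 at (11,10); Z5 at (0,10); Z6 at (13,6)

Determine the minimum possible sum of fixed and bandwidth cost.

Open {D1, D2}: assign each demand point to its cheapest open site.
  Z1→D2 4, Z2→D1 8, Z3→D2 4, Z4→D2 1, Z5→D1 6, Z6→D2 3
  bandwidth cost 26, fixed 10 → total 36.
Compare {D2}: bandwidth cost 32 + fixed 6 = 38.
Compare {D2, D3}: bandwidth cost 29 + fixed 14 = 43.
Compare {D1, D2, D3}: bandwidth cost 26 + fixed 18 = 44.
All other subsets cost ≥ 38. Minimum total cost: 36.

36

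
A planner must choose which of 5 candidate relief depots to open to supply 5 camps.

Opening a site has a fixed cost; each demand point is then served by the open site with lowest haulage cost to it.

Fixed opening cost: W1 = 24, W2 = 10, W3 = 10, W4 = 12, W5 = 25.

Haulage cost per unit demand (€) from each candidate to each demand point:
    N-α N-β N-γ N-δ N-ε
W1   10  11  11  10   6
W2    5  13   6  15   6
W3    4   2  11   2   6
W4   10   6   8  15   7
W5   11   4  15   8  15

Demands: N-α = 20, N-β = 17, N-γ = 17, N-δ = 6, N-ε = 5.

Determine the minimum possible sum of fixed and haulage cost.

278

Open {W2, W3}: assign each demand point to its cheapest open site.
  N-α→W3 20×4=80, N-β→W3 17×2=34, N-γ→W2 17×6=102, N-δ→W3 6×2=12, N-ε→W2 5×6=30
  haulage cost 258, fixed 20 → total 278.
Compare {W2, W3, W4}: haulage cost 258 + fixed 32 = 290.
Compare {W1, W2, W3}: haulage cost 258 + fixed 44 = 302.
Compare {W2, W3, W5}: haulage cost 258 + fixed 45 = 303.
All other subsets cost ≥ 290. Minimum total cost: 278.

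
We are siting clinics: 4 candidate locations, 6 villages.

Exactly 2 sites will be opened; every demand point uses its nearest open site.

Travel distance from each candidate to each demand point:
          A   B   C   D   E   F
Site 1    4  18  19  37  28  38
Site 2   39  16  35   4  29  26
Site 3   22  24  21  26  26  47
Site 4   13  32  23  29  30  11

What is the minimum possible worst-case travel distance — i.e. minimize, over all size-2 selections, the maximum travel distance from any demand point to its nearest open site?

Open {Site 2, Site 3}.
  Farthest demand point is E at travel distance 26 (to Site 3); all others are ≤ 26.
With {Site 3, Site 4} the worst case is 26.
With {Site 1, Site 2} the worst case is 28.
No size-2 selection achieves below 26.

26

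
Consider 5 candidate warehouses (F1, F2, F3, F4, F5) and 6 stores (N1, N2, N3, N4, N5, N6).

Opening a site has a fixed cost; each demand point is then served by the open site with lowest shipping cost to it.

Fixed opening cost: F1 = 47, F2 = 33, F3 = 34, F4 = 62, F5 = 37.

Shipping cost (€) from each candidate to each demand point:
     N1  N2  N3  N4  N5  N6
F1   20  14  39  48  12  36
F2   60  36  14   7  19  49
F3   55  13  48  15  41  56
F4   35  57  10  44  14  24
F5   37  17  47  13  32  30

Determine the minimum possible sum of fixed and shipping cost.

Open {F1, F2}: assign each demand point to its cheapest open site.
  N1→F1 20, N2→F1 14, N3→F2 14, N4→F2 7, N5→F1 12, N6→F1 36
  shipping cost 103, fixed 80 → total 183.
Compare {F2, F5}: shipping cost 124 + fixed 70 = 194.
Compare {F3, F4}: shipping cost 111 + fixed 96 = 207.
Compare {F1, F5}: shipping cost 128 + fixed 84 = 212.
All other subsets cost ≥ 194. Minimum total cost: 183.

183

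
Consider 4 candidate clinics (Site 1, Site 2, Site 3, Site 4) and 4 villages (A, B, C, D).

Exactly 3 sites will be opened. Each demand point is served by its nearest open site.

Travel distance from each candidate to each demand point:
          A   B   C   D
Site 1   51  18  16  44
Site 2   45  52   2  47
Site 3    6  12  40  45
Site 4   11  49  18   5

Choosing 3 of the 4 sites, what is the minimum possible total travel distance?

Open {Site 2, Site 3, Site 4}.
  A→Site 3 6, B→Site 3 12, C→Site 2 2, D→Site 4 5  ⇒ total 25.
Compare {Site 1, Site 2, Site 4}: total 36.
Compare {Site 1, Site 3, Site 4}: total 39.
No size-3 selection does better; minimum is 25.

25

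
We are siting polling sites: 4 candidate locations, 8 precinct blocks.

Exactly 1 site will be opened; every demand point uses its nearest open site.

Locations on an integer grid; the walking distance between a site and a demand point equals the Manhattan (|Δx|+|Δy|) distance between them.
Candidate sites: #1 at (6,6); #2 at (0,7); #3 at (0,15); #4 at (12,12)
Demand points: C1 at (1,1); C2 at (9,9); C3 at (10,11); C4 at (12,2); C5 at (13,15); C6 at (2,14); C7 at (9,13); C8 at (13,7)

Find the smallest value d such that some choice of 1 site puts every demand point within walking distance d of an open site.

Open {#1}.
  Farthest demand point is C5 at walking distance 16 (to #1); all others are ≤ 16.
With {#2} the worst case is 21.
With {#4} the worst case is 22.
No size-1 selection achieves below 16.

16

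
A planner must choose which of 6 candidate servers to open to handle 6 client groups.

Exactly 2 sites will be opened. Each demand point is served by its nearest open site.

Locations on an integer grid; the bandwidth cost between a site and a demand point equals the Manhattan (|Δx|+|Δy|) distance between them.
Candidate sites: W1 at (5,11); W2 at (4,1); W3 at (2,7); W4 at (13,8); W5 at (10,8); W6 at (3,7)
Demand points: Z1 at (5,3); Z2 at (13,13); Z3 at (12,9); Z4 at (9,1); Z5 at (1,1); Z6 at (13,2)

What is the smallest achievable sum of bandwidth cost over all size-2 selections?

24

Open {W2, W4}.
  Z1→W2 3, Z2→W4 5, Z3→W4 2, Z4→W2 5, Z5→W2 3, Z6→W4 6  ⇒ total 24.
Compare {W2, W5}: total 31.
Compare {W3, W4}: total 38.
No size-2 selection does better; minimum is 24.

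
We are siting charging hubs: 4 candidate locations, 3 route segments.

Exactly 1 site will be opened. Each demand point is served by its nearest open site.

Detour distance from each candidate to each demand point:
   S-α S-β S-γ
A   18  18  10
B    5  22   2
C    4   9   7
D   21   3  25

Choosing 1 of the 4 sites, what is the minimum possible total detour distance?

Open {C}.
  S-α→C 4, S-β→C 9, S-γ→C 7  ⇒ total 20.
Compare {B}: total 29.
Compare {A}: total 46.
No size-1 selection does better; minimum is 20.

20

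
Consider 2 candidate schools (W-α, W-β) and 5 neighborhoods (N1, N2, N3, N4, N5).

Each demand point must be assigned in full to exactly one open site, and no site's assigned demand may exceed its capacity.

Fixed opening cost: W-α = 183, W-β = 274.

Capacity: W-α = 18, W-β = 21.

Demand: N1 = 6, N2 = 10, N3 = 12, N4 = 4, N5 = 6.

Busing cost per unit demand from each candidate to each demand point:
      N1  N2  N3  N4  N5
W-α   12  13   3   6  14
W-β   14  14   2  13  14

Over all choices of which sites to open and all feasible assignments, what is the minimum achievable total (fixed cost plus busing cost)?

841

Open {W-α, W-β}; cheapest assignment that respects the capacities:
  W-α (cap 18, load 18): N1, N3 — cost 6×12 + 12×3 = 108
  W-β (cap 21, load 20): N2, N4, N5 — cost 10×14 + 4×13 + 6×14 = 276
  Shipping 384, fixed 457 → total 841.
  Any other capacity-feasible assignment to {W-α, W-β} ships for at least 384.
Total demand is 38 and no other set of sites has combined capacity ≥ 38, so {W-α, W-β} is the only feasible choice of open sites. Minimum: 841.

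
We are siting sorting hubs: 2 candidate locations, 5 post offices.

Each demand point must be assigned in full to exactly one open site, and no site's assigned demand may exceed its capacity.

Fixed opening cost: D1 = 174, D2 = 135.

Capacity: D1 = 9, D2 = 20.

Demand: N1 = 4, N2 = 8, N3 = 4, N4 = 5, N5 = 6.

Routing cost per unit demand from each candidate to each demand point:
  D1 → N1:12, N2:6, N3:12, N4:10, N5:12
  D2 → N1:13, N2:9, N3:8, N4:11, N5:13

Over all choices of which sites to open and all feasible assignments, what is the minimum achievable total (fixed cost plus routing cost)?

574

Open {D1, D2}; cheapest assignment that respects the capacities:
  D1 (cap 9, load 8): N2 — cost 8×6 = 48
  D2 (cap 20, load 19): N1, N3, N4, N5 — cost 4×13 + 4×8 + 5×11 + 6×13 = 217
  Shipping 265, fixed 309 → total 574.
  Any other capacity-feasible assignment to {D1, D2} ships for at least 265.
Total demand is 27 and no other set of sites has combined capacity ≥ 27, so {D1, D2} is the only feasible choice of open sites. Minimum: 574.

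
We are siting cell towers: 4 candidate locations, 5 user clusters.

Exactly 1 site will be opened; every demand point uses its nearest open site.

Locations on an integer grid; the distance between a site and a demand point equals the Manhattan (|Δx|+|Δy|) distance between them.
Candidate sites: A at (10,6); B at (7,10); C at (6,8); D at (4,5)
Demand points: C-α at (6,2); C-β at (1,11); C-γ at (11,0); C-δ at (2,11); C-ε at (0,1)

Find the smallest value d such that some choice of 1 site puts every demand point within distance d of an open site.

Open {D}.
  Farthest demand point is C-γ at distance 12 (to D); all others are ≤ 12.
With {C} the worst case is 13.
With {A} the worst case is 15.
No size-1 selection achieves below 12.

12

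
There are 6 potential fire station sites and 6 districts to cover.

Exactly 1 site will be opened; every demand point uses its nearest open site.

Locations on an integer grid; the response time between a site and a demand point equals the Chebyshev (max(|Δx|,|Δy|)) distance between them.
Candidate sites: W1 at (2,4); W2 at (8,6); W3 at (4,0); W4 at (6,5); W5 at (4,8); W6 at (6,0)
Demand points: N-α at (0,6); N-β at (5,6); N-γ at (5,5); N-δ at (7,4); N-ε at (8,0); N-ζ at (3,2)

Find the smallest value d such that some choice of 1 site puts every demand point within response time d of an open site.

Open {W1}.
  Farthest demand point is N-ε at response time 6 (to W1); all others are ≤ 6.
With {W3} the worst case is 6.
With {W4} the worst case is 6.
No size-1 selection achieves below 6.

6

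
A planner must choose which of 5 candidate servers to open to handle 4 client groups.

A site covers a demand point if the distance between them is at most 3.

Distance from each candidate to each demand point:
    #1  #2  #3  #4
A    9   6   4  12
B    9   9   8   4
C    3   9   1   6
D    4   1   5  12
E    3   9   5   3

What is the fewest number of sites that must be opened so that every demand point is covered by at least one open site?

3

Coverage sets (demand points within 3 of each site):
  A: {}
  B: {}
  C: {#1, #3}
  D: {#2}
  E: {#1, #4}
No 2 sites suffice: every size-2 union leaves at least one demand point uncovered.
But {C, D, E} covers everything, so the minimum is 3.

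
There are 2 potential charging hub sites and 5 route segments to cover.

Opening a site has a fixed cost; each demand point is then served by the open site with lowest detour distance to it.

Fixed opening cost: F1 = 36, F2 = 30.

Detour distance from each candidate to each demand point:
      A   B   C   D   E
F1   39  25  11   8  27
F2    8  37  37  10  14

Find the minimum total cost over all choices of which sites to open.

132

Open {F1, F2}: assign each demand point to its cheapest open site.
  A→F2 8, B→F1 25, C→F1 11, D→F1 8, E→F2 14
  detour distance 66, fixed 66 → total 132.
Compare {F2}: detour distance 106 + fixed 30 = 136.
Compare {F1}: detour distance 110 + fixed 36 = 146.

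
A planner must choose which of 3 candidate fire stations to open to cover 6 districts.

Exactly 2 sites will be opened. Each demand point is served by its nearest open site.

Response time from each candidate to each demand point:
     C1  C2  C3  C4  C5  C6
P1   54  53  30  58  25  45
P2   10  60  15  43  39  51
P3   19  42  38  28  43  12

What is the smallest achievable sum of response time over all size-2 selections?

Open {P2, P3}.
  C1→P2 10, C2→P3 42, C3→P2 15, C4→P3 28, C5→P2 39, C6→P3 12  ⇒ total 146.
Compare {P1, P3}: total 156.
Compare {P1, P2}: total 191.

146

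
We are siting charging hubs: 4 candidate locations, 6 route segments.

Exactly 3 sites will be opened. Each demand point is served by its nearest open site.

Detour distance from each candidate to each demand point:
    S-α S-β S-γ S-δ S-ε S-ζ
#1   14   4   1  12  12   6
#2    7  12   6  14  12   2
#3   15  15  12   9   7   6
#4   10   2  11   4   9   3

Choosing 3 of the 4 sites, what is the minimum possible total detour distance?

25

Open {#1, #2, #4}.
  S-α→#2 7, S-β→#4 2, S-γ→#1 1, S-δ→#4 4, S-ε→#4 9, S-ζ→#2 2  ⇒ total 25.
Compare {#1, #3, #4}: total 27.
Compare {#2, #3, #4}: total 28.
No size-3 selection does better; minimum is 25.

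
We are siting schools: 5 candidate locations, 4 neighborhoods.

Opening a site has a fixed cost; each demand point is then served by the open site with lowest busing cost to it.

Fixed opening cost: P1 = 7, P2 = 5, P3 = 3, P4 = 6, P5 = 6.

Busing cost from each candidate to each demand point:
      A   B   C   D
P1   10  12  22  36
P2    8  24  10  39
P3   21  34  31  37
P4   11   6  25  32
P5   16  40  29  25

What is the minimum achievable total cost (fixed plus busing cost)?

66

Open {P2, P4, P5}: assign each demand point to its cheapest open site.
  A→P2 8, B→P4 6, C→P2 10, D→P5 25
  busing cost 49, fixed 17 → total 66.
Compare {P2, P4}: busing cost 56 + fixed 11 = 67.
Compare {P2, P3, P4, P5}: busing cost 49 + fixed 20 = 69.
Compare {P2, P3, P4}: busing cost 56 + fixed 14 = 70.
All other subsets cost ≥ 67. Minimum total cost: 66.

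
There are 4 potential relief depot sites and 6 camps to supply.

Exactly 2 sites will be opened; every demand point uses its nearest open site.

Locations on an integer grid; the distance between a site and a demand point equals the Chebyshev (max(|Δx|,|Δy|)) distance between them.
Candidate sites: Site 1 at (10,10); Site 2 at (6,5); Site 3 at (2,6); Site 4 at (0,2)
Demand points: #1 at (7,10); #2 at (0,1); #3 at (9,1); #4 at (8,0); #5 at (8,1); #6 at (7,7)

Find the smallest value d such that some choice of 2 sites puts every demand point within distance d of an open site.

Open {Site 2, Site 3}.
  Farthest demand point is #1 at distance 5 (to Site 2); all others are ≤ 5.
With {Site 2, Site 4} the worst case is 5.
With {Site 1, Site 2} the worst case is 6.
No size-2 selection achieves below 5.

5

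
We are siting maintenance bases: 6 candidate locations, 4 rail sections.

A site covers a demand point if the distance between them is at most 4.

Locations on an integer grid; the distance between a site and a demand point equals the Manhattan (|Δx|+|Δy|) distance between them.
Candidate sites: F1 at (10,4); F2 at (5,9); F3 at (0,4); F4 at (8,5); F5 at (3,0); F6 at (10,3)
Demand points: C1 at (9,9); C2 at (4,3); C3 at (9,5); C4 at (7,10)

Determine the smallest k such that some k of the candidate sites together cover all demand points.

3

Coverage sets (demand points within 4 of each site):
  F1: {C3}
  F2: {C1, C4}
  F3: {}
  F4: {C3}
  F5: {C2}
  F6: {C3}
No 2 sites suffice: every size-2 union leaves at least one demand point uncovered.
But {F1, F2, F5} covers everything, so the minimum is 3.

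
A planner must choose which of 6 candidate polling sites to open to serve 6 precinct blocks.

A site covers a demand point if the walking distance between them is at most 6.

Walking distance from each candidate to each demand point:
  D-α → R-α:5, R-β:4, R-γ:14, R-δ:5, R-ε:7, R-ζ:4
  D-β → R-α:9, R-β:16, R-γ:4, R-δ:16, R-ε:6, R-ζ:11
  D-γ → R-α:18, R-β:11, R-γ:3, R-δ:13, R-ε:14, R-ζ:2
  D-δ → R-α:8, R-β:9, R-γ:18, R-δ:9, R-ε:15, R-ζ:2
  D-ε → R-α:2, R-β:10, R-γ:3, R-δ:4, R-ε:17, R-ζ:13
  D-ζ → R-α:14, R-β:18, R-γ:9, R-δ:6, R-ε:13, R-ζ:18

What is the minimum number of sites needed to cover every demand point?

Coverage sets (demand points within 6 of each site):
  D-α: {R-α, R-β, R-δ, R-ζ}
  D-β: {R-γ, R-ε}
  D-γ: {R-γ, R-ζ}
  D-δ: {R-ζ}
  D-ε: {R-α, R-γ, R-δ}
  D-ζ: {R-δ}
No single site covers all 6 demand points.
But {D-α, D-β} covers everything, so the minimum is 2.

2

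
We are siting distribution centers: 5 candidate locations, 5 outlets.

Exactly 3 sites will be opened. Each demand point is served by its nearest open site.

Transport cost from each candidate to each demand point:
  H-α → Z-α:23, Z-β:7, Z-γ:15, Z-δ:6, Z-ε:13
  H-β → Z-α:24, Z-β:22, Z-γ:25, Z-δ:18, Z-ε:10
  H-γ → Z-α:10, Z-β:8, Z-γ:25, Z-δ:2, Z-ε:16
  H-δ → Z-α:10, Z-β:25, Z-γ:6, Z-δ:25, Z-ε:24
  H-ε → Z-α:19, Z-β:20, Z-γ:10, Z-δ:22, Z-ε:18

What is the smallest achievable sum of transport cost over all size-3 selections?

Open {H-β, H-γ, H-δ}.
  Z-α→H-γ 10, Z-β→H-γ 8, Z-γ→H-δ 6, Z-δ→H-γ 2, Z-ε→H-β 10  ⇒ total 36.
Compare {H-α, H-γ, H-δ}: total 38.
Compare {H-α, H-β, H-δ}: total 39.
No size-3 selection does better; minimum is 36.

36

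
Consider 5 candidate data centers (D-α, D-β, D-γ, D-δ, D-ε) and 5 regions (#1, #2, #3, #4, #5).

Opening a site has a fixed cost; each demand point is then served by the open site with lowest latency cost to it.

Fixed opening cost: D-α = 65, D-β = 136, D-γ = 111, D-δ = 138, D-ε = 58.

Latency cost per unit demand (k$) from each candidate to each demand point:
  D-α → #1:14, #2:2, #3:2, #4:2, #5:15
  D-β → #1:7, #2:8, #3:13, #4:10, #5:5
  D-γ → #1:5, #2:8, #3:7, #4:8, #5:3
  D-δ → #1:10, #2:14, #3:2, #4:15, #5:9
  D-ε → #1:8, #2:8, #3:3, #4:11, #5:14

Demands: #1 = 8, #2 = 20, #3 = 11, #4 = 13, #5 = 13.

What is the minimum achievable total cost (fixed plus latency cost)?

Open {D-α, D-γ}: assign each demand point to its cheapest open site.
  #1→D-γ 8×5=40, #2→D-α 20×2=40, #3→D-α 11×2=22, #4→D-α 13×2=26, #5→D-γ 13×3=39
  latency cost 167, fixed 176 → total 343.
Compare {D-α, D-γ, D-ε}: latency cost 167 + fixed 234 = 401.
Compare {D-α, D-β}: latency cost 209 + fixed 201 = 410.
Compare {D-α, D-ε}: latency cost 334 + fixed 123 = 457.
All other subsets cost ≥ 401. Minimum total cost: 343.

343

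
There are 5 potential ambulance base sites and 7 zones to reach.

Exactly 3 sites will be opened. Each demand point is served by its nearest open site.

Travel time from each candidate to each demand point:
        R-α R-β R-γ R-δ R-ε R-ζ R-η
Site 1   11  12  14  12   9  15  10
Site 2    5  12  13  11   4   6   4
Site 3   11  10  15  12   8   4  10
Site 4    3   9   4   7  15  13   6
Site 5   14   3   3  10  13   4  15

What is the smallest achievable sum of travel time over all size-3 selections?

28

Open {Site 2, Site 4, Site 5}.
  R-α→Site 4 3, R-β→Site 5 3, R-γ→Site 5 3, R-δ→Site 4 7, R-ε→Site 2 4, R-ζ→Site 5 4, R-η→Site 2 4  ⇒ total 28.
Compare {Site 1, Site 2, Site 5}: total 33.
Compare {Site 2, Site 3, Site 5}: total 33.
No size-3 selection does better; minimum is 28.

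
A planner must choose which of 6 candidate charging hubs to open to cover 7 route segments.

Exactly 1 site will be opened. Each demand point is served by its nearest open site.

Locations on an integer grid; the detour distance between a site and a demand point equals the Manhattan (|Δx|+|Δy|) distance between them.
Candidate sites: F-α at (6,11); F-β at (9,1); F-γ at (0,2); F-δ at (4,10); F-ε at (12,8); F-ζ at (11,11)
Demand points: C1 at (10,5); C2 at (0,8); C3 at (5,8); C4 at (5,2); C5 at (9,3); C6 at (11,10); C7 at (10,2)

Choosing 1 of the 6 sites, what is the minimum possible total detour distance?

52

Open {F-β}.
  C1→F-β 5, C2→F-β 16, C3→F-β 11, C4→F-β 5, C5→F-β 2, C6→F-β 11, C7→F-β 2  ⇒ total 52.
Compare {F-ε}: total 56.
Compare {F-δ}: total 62.
No size-1 selection does better; minimum is 52.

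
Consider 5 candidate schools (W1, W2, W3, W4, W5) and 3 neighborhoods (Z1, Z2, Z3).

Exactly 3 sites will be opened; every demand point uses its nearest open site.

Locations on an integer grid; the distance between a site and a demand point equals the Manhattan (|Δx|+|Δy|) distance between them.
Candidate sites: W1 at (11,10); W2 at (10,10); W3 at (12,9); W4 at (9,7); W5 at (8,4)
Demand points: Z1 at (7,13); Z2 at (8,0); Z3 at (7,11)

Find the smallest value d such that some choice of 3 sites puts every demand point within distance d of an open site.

Open {W1, W2, W5}.
  Farthest demand point is Z1 at distance 6 (to W2); all others are ≤ 6.
With {W2, W3, W5} the worst case is 6.
With {W2, W4, W5} the worst case is 6.
No size-3 selection achieves below 6.

6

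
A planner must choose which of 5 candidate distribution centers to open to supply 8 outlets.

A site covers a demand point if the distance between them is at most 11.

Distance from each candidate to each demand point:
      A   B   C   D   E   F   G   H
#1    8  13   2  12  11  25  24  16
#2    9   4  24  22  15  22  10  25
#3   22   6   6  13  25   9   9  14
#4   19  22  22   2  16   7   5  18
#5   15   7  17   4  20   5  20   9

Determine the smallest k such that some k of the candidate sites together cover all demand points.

Coverage sets (demand points within 11 of each site):
  #1: {A, C, E}
  #2: {A, B, G}
  #3: {B, C, F, G}
  #4: {D, F, G}
  #5: {B, D, F, H}
No 2 sites suffice: every size-2 union leaves at least one demand point uncovered.
But {#1, #2, #5} covers everything, so the minimum is 3.

3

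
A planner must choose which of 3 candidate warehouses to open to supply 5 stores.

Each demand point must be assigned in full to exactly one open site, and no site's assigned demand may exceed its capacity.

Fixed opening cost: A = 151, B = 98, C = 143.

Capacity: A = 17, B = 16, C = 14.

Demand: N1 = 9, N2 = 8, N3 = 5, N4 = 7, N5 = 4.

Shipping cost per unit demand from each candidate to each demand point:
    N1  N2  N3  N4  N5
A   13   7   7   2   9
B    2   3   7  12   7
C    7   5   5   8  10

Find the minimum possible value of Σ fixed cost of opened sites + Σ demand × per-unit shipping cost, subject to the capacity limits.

478

Open {A, B}; cheapest assignment that respects the capacities:
  A (cap 17, load 17): N2, N3, N5 — cost 8×7 + 5×7 + 4×9 = 127
  B (cap 16, load 16): N1, N4 — cost 9×2 + 7×12 = 102
  Shipping 229, fixed 249 → total 478.
  Any other capacity-feasible assignment to {A, B} ships for at least 229.
Compare {A, B, C}: its best feasible assignment gives total 517.
Every other set of open sites that can feasibly serve all demand totals ≥ 517 even under its best assignment. Minimum: 478.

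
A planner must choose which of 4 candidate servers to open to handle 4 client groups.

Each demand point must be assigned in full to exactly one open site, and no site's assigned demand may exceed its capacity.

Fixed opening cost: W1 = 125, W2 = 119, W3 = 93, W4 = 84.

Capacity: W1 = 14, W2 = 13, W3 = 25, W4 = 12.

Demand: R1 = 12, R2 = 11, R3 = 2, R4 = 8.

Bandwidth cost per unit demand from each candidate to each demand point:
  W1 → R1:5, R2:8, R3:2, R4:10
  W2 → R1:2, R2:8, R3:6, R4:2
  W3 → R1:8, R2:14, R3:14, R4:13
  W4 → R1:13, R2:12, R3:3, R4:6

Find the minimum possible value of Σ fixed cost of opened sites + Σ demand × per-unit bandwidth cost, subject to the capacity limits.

Open {W3, W4}; cheapest assignment that respects the capacities:
  W3 (cap 25, load 23): R1, R2 — cost 12×8 + 11×14 = 250
  W4 (cap 12, load 10): R3, R4 — cost 2×3 + 8×6 = 54
  Shipping 304, fixed 177 → total 481.
  Any other capacity-feasible assignment to {W3, W4} ships for at least 304.
Compare {W2, W3}: its best feasible assignment gives total 490.
Compare {W1, W2, W4}: its best feasible assignment gives total 492.
Every other set of open sites that can feasibly serve all demand totals ≥ 490 even under its best assignment. Minimum: 481.

481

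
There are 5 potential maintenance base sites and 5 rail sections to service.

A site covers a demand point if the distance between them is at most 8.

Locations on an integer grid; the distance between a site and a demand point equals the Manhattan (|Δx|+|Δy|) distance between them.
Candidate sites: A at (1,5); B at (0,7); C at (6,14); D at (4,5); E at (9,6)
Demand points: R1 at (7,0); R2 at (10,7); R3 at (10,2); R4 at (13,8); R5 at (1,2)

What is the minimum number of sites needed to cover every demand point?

2

Coverage sets (demand points within 8 of each site):
  A: {R5}
  B: {R5}
  C: {}
  D: {R1, R2, R5}
  E: {R1, R2, R3, R4}
No single site covers all 5 demand points.
But {A, E} covers everything, so the minimum is 2.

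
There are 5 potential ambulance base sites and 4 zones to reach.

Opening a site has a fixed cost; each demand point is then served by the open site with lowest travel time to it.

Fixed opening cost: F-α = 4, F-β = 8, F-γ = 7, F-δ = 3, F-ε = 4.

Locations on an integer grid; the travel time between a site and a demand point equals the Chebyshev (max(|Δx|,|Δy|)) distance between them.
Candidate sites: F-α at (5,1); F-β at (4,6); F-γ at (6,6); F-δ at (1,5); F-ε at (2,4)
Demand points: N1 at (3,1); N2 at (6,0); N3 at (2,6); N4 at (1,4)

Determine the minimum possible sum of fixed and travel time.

12

Open {F-α, F-δ}: assign each demand point to its cheapest open site.
  N1→F-α 2, N2→F-α 1, N3→F-δ 1, N4→F-δ 1
  travel time 5, fixed 7 → total 12.
Compare {F-δ}: travel time 11 + fixed 3 = 14.
Compare {F-ε}: travel time 10 + fixed 4 = 14.
Compare {F-α, F-ε}: travel time 6 + fixed 8 = 14.
All other subsets cost ≥ 14. Minimum total cost: 12.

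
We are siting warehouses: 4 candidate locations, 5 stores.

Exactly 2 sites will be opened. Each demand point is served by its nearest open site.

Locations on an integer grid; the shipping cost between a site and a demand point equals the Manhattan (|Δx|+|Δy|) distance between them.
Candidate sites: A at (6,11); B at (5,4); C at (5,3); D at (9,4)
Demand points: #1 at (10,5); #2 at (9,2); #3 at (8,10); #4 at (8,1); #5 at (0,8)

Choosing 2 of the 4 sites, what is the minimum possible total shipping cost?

Open {A, D}.
  #1→D 2, #2→D 2, #3→A 3, #4→D 4, #5→A 9  ⇒ total 20.
Compare {B, D}: total 24.
Compare {C, D}: total 25.
No size-2 selection does better; minimum is 20.

20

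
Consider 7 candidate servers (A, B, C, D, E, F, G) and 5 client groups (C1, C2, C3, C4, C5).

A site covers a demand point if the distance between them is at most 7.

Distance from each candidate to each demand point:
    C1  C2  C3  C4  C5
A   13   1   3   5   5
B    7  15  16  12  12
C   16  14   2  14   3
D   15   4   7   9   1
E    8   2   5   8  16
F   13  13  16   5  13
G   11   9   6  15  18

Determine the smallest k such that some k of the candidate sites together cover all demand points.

Coverage sets (demand points within 7 of each site):
  A: {C2, C3, C4, C5}
  B: {C1}
  C: {C3, C5}
  D: {C2, C3, C5}
  E: {C2, C3}
  F: {C4}
  G: {C3}
No single site covers all 5 demand points.
But {A, B} covers everything, so the minimum is 2.

2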